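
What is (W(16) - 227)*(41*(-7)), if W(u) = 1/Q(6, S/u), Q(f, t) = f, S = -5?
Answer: 390607/6 ≈ 65101.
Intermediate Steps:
W(u) = ⅙ (W(u) = 1/6 = ⅙)
(W(16) - 227)*(41*(-7)) = (⅙ - 227)*(41*(-7)) = -1361/6*(-287) = 390607/6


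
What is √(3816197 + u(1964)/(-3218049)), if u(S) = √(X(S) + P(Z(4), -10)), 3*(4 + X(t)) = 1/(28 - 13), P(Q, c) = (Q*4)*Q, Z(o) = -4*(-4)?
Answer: √(12197507136586850925 - 66215*√229505)/1787805 ≈ 1953.5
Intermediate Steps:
Z(o) = 16
P(Q, c) = 4*Q² (P(Q, c) = (4*Q)*Q = 4*Q²)
X(t) = -179/45 (X(t) = -4 + 1/(3*(28 - 13)) = -4 + (⅓)/15 = -4 + (⅓)*(1/15) = -4 + 1/45 = -179/45)
u(S) = √229505/15 (u(S) = √(-179/45 + 4*16²) = √(-179/45 + 4*256) = √(-179/45 + 1024) = √(45901/45) = √229505/15)
√(3816197 + u(1964)/(-3218049)) = √(3816197 + (√229505/15)/(-3218049)) = √(3816197 + (√229505/15)*(-1/3218049)) = √(3816197 - √229505/48270735)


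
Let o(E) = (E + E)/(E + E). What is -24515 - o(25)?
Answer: -24516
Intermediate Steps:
o(E) = 1 (o(E) = (2*E)/((2*E)) = (2*E)*(1/(2*E)) = 1)
-24515 - o(25) = -24515 - 1*1 = -24515 - 1 = -24516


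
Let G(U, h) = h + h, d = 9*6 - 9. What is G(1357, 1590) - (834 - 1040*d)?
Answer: 49146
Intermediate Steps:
d = 45 (d = 54 - 9 = 45)
G(U, h) = 2*h
G(1357, 1590) - (834 - 1040*d) = 2*1590 - (834 - 1040*45) = 3180 - (834 - 46800) = 3180 - 1*(-45966) = 3180 + 45966 = 49146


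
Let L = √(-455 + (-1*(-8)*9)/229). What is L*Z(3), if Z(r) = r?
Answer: 3*I*√23844167/229 ≈ 63.97*I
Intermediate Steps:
L = I*√23844167/229 (L = √(-455 + (8*9)*(1/229)) = √(-455 + 72*(1/229)) = √(-455 + 72/229) = √(-104123/229) = I*√23844167/229 ≈ 21.323*I)
L*Z(3) = (I*√23844167/229)*3 = 3*I*√23844167/229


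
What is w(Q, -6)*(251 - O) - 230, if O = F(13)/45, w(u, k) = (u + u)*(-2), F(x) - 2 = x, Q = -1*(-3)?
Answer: -3238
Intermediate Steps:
Q = 3
F(x) = 2 + x
w(u, k) = -4*u (w(u, k) = (2*u)*(-2) = -4*u)
O = 1/3 (O = (2 + 13)/45 = 15*(1/45) = 1/3 ≈ 0.33333)
w(Q, -6)*(251 - O) - 230 = (-4*3)*(251 - 1*1/3) - 230 = -12*(251 - 1/3) - 230 = -12*752/3 - 230 = -3008 - 230 = -3238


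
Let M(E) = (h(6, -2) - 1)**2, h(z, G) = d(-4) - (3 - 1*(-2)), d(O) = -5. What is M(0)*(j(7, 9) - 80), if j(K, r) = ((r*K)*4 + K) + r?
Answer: 22748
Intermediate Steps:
h(z, G) = -10 (h(z, G) = -5 - (3 - 1*(-2)) = -5 - (3 + 2) = -5 - 1*5 = -5 - 5 = -10)
j(K, r) = K + r + 4*K*r (j(K, r) = ((K*r)*4 + K) + r = (4*K*r + K) + r = (K + 4*K*r) + r = K + r + 4*K*r)
M(E) = 121 (M(E) = (-10 - 1)**2 = (-11)**2 = 121)
M(0)*(j(7, 9) - 80) = 121*((7 + 9 + 4*7*9) - 80) = 121*((7 + 9 + 252) - 80) = 121*(268 - 80) = 121*188 = 22748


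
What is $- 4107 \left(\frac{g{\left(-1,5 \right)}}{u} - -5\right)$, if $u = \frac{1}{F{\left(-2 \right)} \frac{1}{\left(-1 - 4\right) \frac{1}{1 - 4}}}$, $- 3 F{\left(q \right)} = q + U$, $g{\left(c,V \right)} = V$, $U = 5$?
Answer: $-8214$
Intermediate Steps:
$F{\left(q \right)} = - \frac{5}{3} - \frac{q}{3}$ ($F{\left(q \right)} = - \frac{q + 5}{3} = - \frac{5 + q}{3} = - \frac{5}{3} - \frac{q}{3}$)
$u = - \frac{5}{3}$ ($u = \frac{1}{\left(- \frac{5}{3} - - \frac{2}{3}\right) \frac{1}{\left(-1 - 4\right) \frac{1}{1 - 4}}} = \frac{1}{\left(- \frac{5}{3} + \frac{2}{3}\right) \frac{1}{\left(-5\right) \frac{1}{-3}}} = \frac{1}{\left(-1\right) \frac{1}{\left(-5\right) \left(- \frac{1}{3}\right)}} = \frac{1}{\left(-1\right) \frac{1}{\frac{5}{3}}} = \frac{1}{\left(-1\right) \frac{3}{5}} = \frac{1}{- \frac{3}{5}} = - \frac{5}{3} \approx -1.6667$)
$- 4107 \left(\frac{g{\left(-1,5 \right)}}{u} - -5\right) = - 4107 \left(\frac{5}{- \frac{5}{3}} - -5\right) = - 4107 \left(5 \left(- \frac{3}{5}\right) + 5\right) = - 4107 \left(-3 + 5\right) = \left(-4107\right) 2 = -8214$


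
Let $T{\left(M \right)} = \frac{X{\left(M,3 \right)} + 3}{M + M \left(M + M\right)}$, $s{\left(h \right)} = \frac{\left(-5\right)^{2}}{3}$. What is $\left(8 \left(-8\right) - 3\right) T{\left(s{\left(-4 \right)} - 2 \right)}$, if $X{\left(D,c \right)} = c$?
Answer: $- \frac{3618}{779} \approx -4.6444$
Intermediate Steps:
$s{\left(h \right)} = \frac{25}{3}$ ($s{\left(h \right)} = 25 \cdot \frac{1}{3} = \frac{25}{3}$)
$T{\left(M \right)} = \frac{6}{M + 2 M^{2}}$ ($T{\left(M \right)} = \frac{3 + 3}{M + M \left(M + M\right)} = \frac{6}{M + M 2 M} = \frac{6}{M + 2 M^{2}}$)
$\left(8 \left(-8\right) - 3\right) T{\left(s{\left(-4 \right)} - 2 \right)} = \left(8 \left(-8\right) - 3\right) \frac{6}{\left(\frac{25}{3} - 2\right) \left(1 + 2 \left(\frac{25}{3} - 2\right)\right)} = \left(-64 - 3\right) \frac{6}{\frac{19}{3} \left(1 + 2 \cdot \frac{19}{3}\right)} = - 67 \cdot 6 \cdot \frac{3}{19} \frac{1}{1 + \frac{38}{3}} = - 67 \cdot 6 \cdot \frac{3}{19} \frac{1}{\frac{41}{3}} = - 67 \cdot 6 \cdot \frac{3}{19} \cdot \frac{3}{41} = \left(-67\right) \frac{54}{779} = - \frac{3618}{779}$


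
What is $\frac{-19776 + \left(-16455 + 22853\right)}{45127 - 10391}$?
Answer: $- \frac{6689}{17368} \approx -0.38513$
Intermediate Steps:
$\frac{-19776 + \left(-16455 + 22853\right)}{45127 - 10391} = \frac{-19776 + 6398}{34736} = \left(-13378\right) \frac{1}{34736} = - \frac{6689}{17368}$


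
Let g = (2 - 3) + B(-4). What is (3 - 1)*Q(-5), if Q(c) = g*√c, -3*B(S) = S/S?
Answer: -8*I*√5/3 ≈ -5.9628*I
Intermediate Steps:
B(S) = -⅓ (B(S) = -S/(3*S) = -⅓*1 = -⅓)
g = -4/3 (g = (2 - 3) - ⅓ = -1 - ⅓ = -4/3 ≈ -1.3333)
Q(c) = -4*√c/3
(3 - 1)*Q(-5) = (3 - 1)*(-4*I*√5/3) = 2*(-4*I*√5/3) = -8*I*√5/3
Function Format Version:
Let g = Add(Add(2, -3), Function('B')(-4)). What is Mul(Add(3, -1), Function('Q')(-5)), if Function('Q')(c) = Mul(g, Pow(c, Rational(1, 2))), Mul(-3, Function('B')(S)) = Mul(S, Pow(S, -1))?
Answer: Mul(Rational(-8, 3), I, Pow(5, Rational(1, 2))) ≈ Mul(-5.9628, I)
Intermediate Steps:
Function('B')(S) = Rational(-1, 3) (Function('B')(S) = Mul(Rational(-1, 3), Mul(S, Pow(S, -1))) = Mul(Rational(-1, 3), 1) = Rational(-1, 3))
g = Rational(-4, 3) (g = Add(Add(2, -3), Rational(-1, 3)) = Add(-1, Rational(-1, 3)) = Rational(-4, 3) ≈ -1.3333)
Function('Q')(c) = Mul(Rational(-4, 3), Pow(c, Rational(1, 2)))
Mul(Add(3, -1), Function('Q')(-5)) = Mul(Add(3, -1), Mul(Rational(-4, 3), Pow(-5, Rational(1, 2)))) = Mul(2, Mul(Rational(-4, 3), Mul(I, Pow(5, Rational(1, 2))))) = Mul(2, Mul(Rational(-4, 3), I, Pow(5, Rational(1, 2)))) = Mul(Rational(-8, 3), I, Pow(5, Rational(1, 2)))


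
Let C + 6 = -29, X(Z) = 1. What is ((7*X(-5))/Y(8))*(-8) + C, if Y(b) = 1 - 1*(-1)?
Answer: -63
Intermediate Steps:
Y(b) = 2 (Y(b) = 1 + 1 = 2)
C = -35 (C = -6 - 29 = -35)
((7*X(-5))/Y(8))*(-8) + C = ((7*1)/2)*(-8) - 35 = (7*(1/2))*(-8) - 35 = (7/2)*(-8) - 35 = -28 - 35 = -63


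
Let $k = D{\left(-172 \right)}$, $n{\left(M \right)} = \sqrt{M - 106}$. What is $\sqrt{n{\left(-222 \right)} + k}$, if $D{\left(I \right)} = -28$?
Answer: $\sqrt{-28 + 2 i \sqrt{82}} \approx 1.635 + 5.5384 i$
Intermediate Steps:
$n{\left(M \right)} = \sqrt{-106 + M}$
$k = -28$
$\sqrt{n{\left(-222 \right)} + k} = \sqrt{\sqrt{-106 - 222} - 28} = \sqrt{\sqrt{-328} - 28} = \sqrt{2 i \sqrt{82} - 28} = \sqrt{-28 + 2 i \sqrt{82}}$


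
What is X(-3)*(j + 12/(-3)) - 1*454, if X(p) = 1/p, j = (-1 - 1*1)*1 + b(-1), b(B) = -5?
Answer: -1351/3 ≈ -450.33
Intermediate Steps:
j = -7 (j = (-1 - 1*1)*1 - 5 = (-1 - 1)*1 - 5 = -2*1 - 5 = -2 - 5 = -7)
X(-3)*(j + 12/(-3)) - 1*454 = (-7 + 12/(-3))/(-3) - 1*454 = -(-7 + 12*(-1/3))/3 - 454 = -(-7 - 4)/3 - 454 = -1/3*(-11) - 454 = 11/3 - 454 = -1351/3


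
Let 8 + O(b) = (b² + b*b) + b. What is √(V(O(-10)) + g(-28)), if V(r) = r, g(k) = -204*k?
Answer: √5894 ≈ 76.772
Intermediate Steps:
O(b) = -8 + b + 2*b² (O(b) = -8 + ((b² + b*b) + b) = -8 + ((b² + b²) + b) = -8 + (2*b² + b) = -8 + (b + 2*b²) = -8 + b + 2*b²)
√(V(O(-10)) + g(-28)) = √((-8 - 10 + 2*(-10)²) - 204*(-28)) = √((-8 - 10 + 2*100) + 5712) = √((-8 - 10 + 200) + 5712) = √(182 + 5712) = √5894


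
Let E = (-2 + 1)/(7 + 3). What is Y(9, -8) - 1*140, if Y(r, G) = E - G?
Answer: -1321/10 ≈ -132.10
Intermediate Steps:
E = -⅒ (E = -1/10 = -1*⅒ = -⅒ ≈ -0.10000)
Y(r, G) = -⅒ - G
Y(9, -8) - 1*140 = (-⅒ - 1*(-8)) - 1*140 = (-⅒ + 8) - 140 = 79/10 - 140 = -1321/10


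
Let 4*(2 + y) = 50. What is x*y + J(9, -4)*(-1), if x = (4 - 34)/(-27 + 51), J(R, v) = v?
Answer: -73/8 ≈ -9.1250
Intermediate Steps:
y = 21/2 (y = -2 + (¼)*50 = -2 + 25/2 = 21/2 ≈ 10.500)
x = -5/4 (x = -30/24 = -30*1/24 = -5/4 ≈ -1.2500)
x*y + J(9, -4)*(-1) = -5/4*21/2 - 4*(-1) = -105/8 + 4 = -73/8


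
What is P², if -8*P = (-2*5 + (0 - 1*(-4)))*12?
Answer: 81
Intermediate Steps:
P = 9 (P = -(-2*5 + (0 - 1*(-4)))*12/8 = -(-10 + (0 + 4))*12/8 = -(-10 + 4)*12/8 = -(-3)*12/4 = -⅛*(-72) = 9)
P² = 9² = 81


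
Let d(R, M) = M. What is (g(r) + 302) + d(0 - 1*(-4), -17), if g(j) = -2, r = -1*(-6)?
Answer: 283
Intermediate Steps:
r = 6
(g(r) + 302) + d(0 - 1*(-4), -17) = (-2 + 302) - 17 = 300 - 17 = 283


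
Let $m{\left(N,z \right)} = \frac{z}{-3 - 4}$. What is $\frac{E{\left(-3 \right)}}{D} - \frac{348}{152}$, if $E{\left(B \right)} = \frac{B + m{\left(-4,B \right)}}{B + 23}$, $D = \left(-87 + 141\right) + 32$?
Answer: $- \frac{262041}{114380} \approx -2.291$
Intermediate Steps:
$m{\left(N,z \right)} = - \frac{z}{7}$ ($m{\left(N,z \right)} = \frac{z}{-3 - 4} = \frac{z}{-7} = z \left(- \frac{1}{7}\right) = - \frac{z}{7}$)
$D = 86$ ($D = 54 + 32 = 86$)
$E{\left(B \right)} = \frac{6 B}{7 \left(23 + B\right)}$ ($E{\left(B \right)} = \frac{B - \frac{B}{7}}{B + 23} = \frac{\frac{6}{7} B}{23 + B} = \frac{6 B}{7 \left(23 + B\right)}$)
$\frac{E{\left(-3 \right)}}{D} - \frac{348}{152} = \frac{\frac{6}{7} \left(-3\right) \frac{1}{23 - 3}}{86} - \frac{348}{152} = \frac{6}{7} \left(-3\right) \frac{1}{20} \cdot \frac{1}{86} - \frac{87}{38} = \left(- \frac{9}{70}\right) \frac{1}{86} - \frac{87}{38} = - \frac{9}{6020} - \frac{87}{38} = - \frac{262041}{114380}$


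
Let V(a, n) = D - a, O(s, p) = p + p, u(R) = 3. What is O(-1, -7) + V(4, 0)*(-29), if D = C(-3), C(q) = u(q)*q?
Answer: 363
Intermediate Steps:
C(q) = 3*q
D = -9 (D = 3*(-3) = -9)
O(s, p) = 2*p
V(a, n) = -9 - a
O(-1, -7) + V(4, 0)*(-29) = 2*(-7) + (-9 - 1*4)*(-29) = -14 + (-9 - 4)*(-29) = -14 - 13*(-29) = -14 + 377 = 363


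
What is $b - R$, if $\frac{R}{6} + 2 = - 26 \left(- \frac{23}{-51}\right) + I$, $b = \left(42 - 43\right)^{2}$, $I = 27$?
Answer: $- \frac{1337}{17} \approx -78.647$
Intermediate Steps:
$b = 1$ ($b = \left(-1\right)^{2} = 1$)
$R = \frac{1354}{17}$ ($R = -12 + 6 \left(- 26 \left(- \frac{23}{-51}\right) + 27\right) = -12 + 6 \left(- 26 \left(\left(-23\right) \left(- \frac{1}{51}\right)\right) + 27\right) = -12 + 6 \left(\left(-26\right) \frac{23}{51} + 27\right) = -12 + 6 \left(- \frac{598}{51} + 27\right) = -12 + 6 \cdot \frac{779}{51} = -12 + \frac{1558}{17} = \frac{1354}{17} \approx 79.647$)
$b - R = 1 - \frac{1354}{17} = - \frac{1337}{17}$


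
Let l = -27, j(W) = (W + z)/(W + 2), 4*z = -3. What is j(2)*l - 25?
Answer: -535/16 ≈ -33.438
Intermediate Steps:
z = -¾ (z = (¼)*(-3) = -¾ ≈ -0.75000)
j(W) = (-¾ + W)/(2 + W) (j(W) = (W - ¾)/(W + 2) = (-¾ + W)/(2 + W))
j(2)*l - 25 = ((-¾ + 2)/(2 + 2))*(-27) - 25 = ((5/4)/4)*(-27) - 25 = ((¼)*(5/4))*(-27) - 25 = (5/16)*(-27) - 25 = -135/16 - 25 = -535/16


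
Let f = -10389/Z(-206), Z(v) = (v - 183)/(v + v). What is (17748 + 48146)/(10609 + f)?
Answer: -25632766/153367 ≈ -167.13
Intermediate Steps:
Z(v) = (-183 + v)/(2*v) (Z(v) = (-183 + v)/((2*v)) = (-183 + v)*(1/(2*v)) = (-183 + v)/(2*v))
f = -4280268/389 (f = -10389*(-412/(-183 - 206)) = -10389/((1/2)*(-1/206)*(-389)) = -10389/389/412 = -10389*412/389 = -4280268/389 ≈ -11003.)
(17748 + 48146)/(10609 + f) = (17748 + 48146)/(10609 - 4280268/389) = 65894/(-153367/389) = 65894*(-389/153367) = -25632766/153367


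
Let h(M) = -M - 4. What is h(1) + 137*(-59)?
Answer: -8088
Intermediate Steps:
h(M) = -4 - M
h(1) + 137*(-59) = (-4 - 1*1) + 137*(-59) = (-4 - 1) - 8083 = -5 - 8083 = -8088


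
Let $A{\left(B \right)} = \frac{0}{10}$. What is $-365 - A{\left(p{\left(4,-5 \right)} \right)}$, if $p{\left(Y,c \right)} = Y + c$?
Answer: $-365$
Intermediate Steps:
$A{\left(B \right)} = 0$ ($A{\left(B \right)} = 0 \cdot \frac{1}{10} = 0$)
$-365 - A{\left(p{\left(4,-5 \right)} \right)} = -365 - 0 = -365 + 0 = -365$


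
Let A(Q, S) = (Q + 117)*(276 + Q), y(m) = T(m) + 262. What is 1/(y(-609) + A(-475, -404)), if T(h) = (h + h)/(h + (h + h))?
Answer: 3/214514 ≈ 1.3985e-5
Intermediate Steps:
T(h) = ⅔ (T(h) = (2*h)/(h + 2*h) = (2*h)/((3*h)) = (2*h)*(1/(3*h)) = ⅔)
y(m) = 788/3 (y(m) = ⅔ + 262 = 788/3)
A(Q, S) = (117 + Q)*(276 + Q)
1/(y(-609) + A(-475, -404)) = 1/(788/3 + (32292 + (-475)² + 393*(-475))) = 1/(788/3 + (32292 + 225625 - 186675)) = 1/(788/3 + 71242) = 1/(214514/3) = 3/214514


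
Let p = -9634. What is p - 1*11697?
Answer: -21331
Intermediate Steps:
p - 1*11697 = -9634 - 1*11697 = -9634 - 11697 = -21331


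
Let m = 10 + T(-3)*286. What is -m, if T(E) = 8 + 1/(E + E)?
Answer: -6751/3 ≈ -2250.3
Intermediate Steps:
T(E) = 8 + 1/(2*E)
m = 6751/3 (m = 10 + (8 + (½)/(-3))*286 = 10 + (8 + (½)*(-⅓))*286 = 10 + (8 - ⅙)*286 = 10 + (47/6)*286 = 10 + 6721/3 = 6751/3 ≈ 2250.3)
-m = -1*6751/3 = -6751/3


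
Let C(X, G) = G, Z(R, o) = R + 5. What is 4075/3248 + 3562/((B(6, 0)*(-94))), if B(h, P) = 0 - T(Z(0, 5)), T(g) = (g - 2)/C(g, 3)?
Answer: 5976213/152656 ≈ 39.148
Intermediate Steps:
Z(R, o) = 5 + R
T(g) = -⅔ + g/3 (T(g) = (g - 2)/3 = (-2 + g)*(⅓) = -⅔ + g/3)
B(h, P) = -1 (B(h, P) = 0 - (-⅔ + (5 + 0)/3) = 0 - (-⅔ + (⅓)*5) = 0 - (-⅔ + 5/3) = 0 - 1*1 = 0 - 1 = -1)
4075/3248 + 3562/((B(6, 0)*(-94))) = 4075/3248 + 3562/((-1*(-94))) = 4075*(1/3248) + 3562/94 = 4075/3248 + 3562*(1/94) = 4075/3248 + 1781/47 = 5976213/152656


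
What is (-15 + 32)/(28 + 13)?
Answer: 17/41 ≈ 0.41463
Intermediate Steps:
(-15 + 32)/(28 + 13) = 17/41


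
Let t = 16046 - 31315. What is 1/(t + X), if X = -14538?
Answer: -1/29807 ≈ -3.3549e-5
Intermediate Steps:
t = -15269
1/(t + X) = 1/(-15269 - 14538) = 1/(-29807) = -1/29807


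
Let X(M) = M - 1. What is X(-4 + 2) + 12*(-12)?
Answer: -147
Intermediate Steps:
X(M) = -1 + M
X(-4 + 2) + 12*(-12) = (-1 + (-4 + 2)) + 12*(-12) = (-1 - 2) - 144 = -3 - 144 = -147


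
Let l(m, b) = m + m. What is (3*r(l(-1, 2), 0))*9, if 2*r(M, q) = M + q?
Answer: -27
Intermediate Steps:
l(m, b) = 2*m
r(M, q) = M/2 + q/2 (r(M, q) = (M + q)/2 = M/2 + q/2)
(3*r(l(-1, 2), 0))*9 = (3*((2*(-1))/2 + (1/2)*0))*9 = (3*((1/2)*(-2) + 0))*9 = (3*(-1 + 0))*9 = (3*(-1))*9 = -3*9 = -27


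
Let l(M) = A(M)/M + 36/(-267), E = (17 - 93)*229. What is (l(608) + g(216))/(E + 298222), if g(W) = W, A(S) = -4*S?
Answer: 9428/12496401 ≈ 0.00075446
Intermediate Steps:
E = -17404 (E = -76*229 = -17404)
l(M) = -368/89 (l(M) = (-4*M)/M + 36/(-267) = -4 + 36*(-1/267) = -4 - 12/89 = -368/89)
(l(608) + g(216))/(E + 298222) = (-368/89 + 216)/(-17404 + 298222) = (18856/89)/280818 = (18856/89)*(1/280818) = 9428/12496401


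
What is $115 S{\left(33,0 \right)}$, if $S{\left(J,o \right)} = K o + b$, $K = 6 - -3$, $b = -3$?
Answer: $-345$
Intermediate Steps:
$K = 9$ ($K = 6 + 3 = 9$)
$S{\left(J,o \right)} = -3 + 9 o$ ($S{\left(J,o \right)} = 9 o - 3 = -3 + 9 o$)
$115 S{\left(33,0 \right)} = 115 \left(-3 + 9 \cdot 0\right) = 115 \left(-3 + 0\right) = 115 \left(-3\right) = -345$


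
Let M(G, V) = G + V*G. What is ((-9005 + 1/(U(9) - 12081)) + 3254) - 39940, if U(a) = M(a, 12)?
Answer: -546647125/11964 ≈ -45691.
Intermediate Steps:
M(G, V) = G + G*V
U(a) = 13*a (U(a) = a*(1 + 12) = a*13 = 13*a)
((-9005 + 1/(U(9) - 12081)) + 3254) - 39940 = ((-9005 + 1/(13*9 - 12081)) + 3254) - 39940 = ((-9005 + 1/(117 - 12081)) + 3254) - 39940 = ((-9005 + 1/(-11964)) + 3254) - 39940 = ((-9005 - 1/11964) + 3254) - 39940 = (-107735821/11964 + 3254) - 39940 = -68804965/11964 - 39940 = -546647125/11964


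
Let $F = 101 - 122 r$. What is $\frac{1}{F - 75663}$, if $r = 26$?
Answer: $- \frac{1}{78734} \approx -1.2701 \cdot 10^{-5}$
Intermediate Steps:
$F = -3071$ ($F = 101 - 3172 = -3071$)
$\frac{1}{F - 75663} = \frac{1}{-3071 - 75663} = \frac{1}{-78734} = - \frac{1}{78734}$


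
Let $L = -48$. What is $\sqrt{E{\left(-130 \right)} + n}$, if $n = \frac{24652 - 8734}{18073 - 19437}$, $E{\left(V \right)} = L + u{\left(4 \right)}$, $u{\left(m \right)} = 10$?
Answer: $\frac{5 i \sqrt{924110}}{682} \approx 7.0477 i$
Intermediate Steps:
$E{\left(V \right)} = -38$ ($E{\left(V \right)} = -48 + 10 = -38$)
$n = - \frac{7959}{682}$ ($n = \frac{15918}{-1364} = 15918 \left(- \frac{1}{1364}\right) = - \frac{7959}{682} \approx -11.67$)
$\sqrt{E{\left(-130 \right)} + n} = \sqrt{-38 - \frac{7959}{682}} = \sqrt{- \frac{33875}{682}} = \frac{5 i \sqrt{924110}}{682}$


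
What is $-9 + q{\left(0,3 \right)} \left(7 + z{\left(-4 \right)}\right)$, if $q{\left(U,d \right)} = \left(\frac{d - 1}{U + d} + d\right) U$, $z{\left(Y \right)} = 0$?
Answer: $-9$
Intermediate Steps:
$q{\left(U,d \right)} = U \left(d + \frac{-1 + d}{U + d}\right)$ ($q{\left(U,d \right)} = \left(\frac{-1 + d}{U + d} + d\right) U = \left(d + \frac{-1 + d}{U + d}\right) U = U \left(d + \frac{-1 + d}{U + d}\right)$)
$-9 + q{\left(0,3 \right)} \left(7 + z{\left(-4 \right)}\right) = -9 + \frac{0 \left(-1 + 3 + 3^{2} + 0 \cdot 3\right)}{0 + 3} \left(7 + 0\right) = -9 + \frac{0 \left(-1 + 3 + 9 + 0\right)}{3} \cdot 7 = -9 + 0 \cdot \frac{1}{3} \cdot 11 \cdot 7 = -9 + 0 \cdot 7 = -9 + 0 = -9$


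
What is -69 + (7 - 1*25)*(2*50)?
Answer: -1869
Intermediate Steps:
-69 + (7 - 1*25)*(2*50) = -69 + (7 - 25)*100 = -69 - 18*100 = -69 - 1800 = -1869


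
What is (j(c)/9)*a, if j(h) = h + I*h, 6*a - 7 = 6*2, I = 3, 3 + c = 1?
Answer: -76/27 ≈ -2.8148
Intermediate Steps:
c = -2 (c = -3 + 1 = -2)
a = 19/6 (a = 7/6 + (6*2)/6 = 7/6 + (⅙)*12 = 7/6 + 2 = 19/6 ≈ 3.1667)
j(h) = 4*h (j(h) = h + 3*h = 4*h)
(j(c)/9)*a = ((4*(-2))/9)*(19/6) = ((⅑)*(-8))*(19/6) = -8/9*19/6 = -76/27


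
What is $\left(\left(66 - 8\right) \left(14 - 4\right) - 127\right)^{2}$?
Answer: $205209$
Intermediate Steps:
$\left(\left(66 - 8\right) \left(14 - 4\right) - 127\right)^{2} = \left(58 \cdot 10 - 127\right)^{2} = \left(580 - 127\right)^{2} = 453^{2} = 205209$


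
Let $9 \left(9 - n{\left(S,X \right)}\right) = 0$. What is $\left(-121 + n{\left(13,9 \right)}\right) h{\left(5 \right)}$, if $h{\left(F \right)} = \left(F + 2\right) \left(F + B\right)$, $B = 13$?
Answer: $-14112$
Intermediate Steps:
$n{\left(S,X \right)} = 9$ ($n{\left(S,X \right)} = 9 - 0 = 9 + 0 = 9$)
$h{\left(F \right)} = \left(2 + F\right) \left(13 + F\right)$ ($h{\left(F \right)} = \left(F + 2\right) \left(F + 13\right) = \left(2 + F\right) \left(13 + F\right)$)
$\left(-121 + n{\left(13,9 \right)}\right) h{\left(5 \right)} = \left(-121 + 9\right) \left(26 + 5^{2} + 15 \cdot 5\right) = - 112 \left(26 + 25 + 75\right) = \left(-112\right) 126 = -14112$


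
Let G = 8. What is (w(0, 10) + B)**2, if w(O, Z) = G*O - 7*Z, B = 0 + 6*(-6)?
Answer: 11236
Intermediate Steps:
B = -36 (B = 0 - 36 = -36)
w(O, Z) = -7*Z + 8*O (w(O, Z) = 8*O - 7*Z = -7*Z + 8*O)
(w(0, 10) + B)**2 = ((-7*10 + 8*0) - 36)**2 = ((-70 + 0) - 36)**2 = (-70 - 36)**2 = (-106)**2 = 11236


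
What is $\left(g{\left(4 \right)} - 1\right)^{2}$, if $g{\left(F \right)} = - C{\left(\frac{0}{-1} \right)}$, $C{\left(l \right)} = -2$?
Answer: $1$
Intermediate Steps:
$g{\left(F \right)} = 2$ ($g{\left(F \right)} = \left(-1\right) \left(-2\right) = 2$)
$\left(g{\left(4 \right)} - 1\right)^{2} = \left(2 - 1\right)^{2} = 1^{2} = 1$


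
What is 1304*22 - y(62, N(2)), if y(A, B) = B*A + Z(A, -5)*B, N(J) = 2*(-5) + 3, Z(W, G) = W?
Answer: 29556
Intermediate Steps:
N(J) = -7 (N(J) = -10 + 3 = -7)
y(A, B) = 2*A*B (y(A, B) = B*A + A*B = A*B + A*B = 2*A*B)
1304*22 - y(62, N(2)) = 1304*22 - 2*62*(-7) = 28688 - 1*(-868) = 28688 + 868 = 29556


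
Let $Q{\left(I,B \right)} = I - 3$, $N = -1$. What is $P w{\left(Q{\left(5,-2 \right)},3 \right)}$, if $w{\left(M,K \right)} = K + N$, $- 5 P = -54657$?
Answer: $\frac{109314}{5} \approx 21863.0$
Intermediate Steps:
$P = \frac{54657}{5}$ ($P = \left(- \frac{1}{5}\right) \left(-54657\right) = \frac{54657}{5} \approx 10931.0$)
$Q{\left(I,B \right)} = -3 + I$ ($Q{\left(I,B \right)} = I - 3 = -3 + I$)
$w{\left(M,K \right)} = -1 + K$ ($w{\left(M,K \right)} = K - 1 = -1 + K$)
$P w{\left(Q{\left(5,-2 \right)},3 \right)} = \frac{54657 \left(-1 + 3\right)}{5} = \frac{54657}{5} \cdot 2 = \frac{109314}{5}$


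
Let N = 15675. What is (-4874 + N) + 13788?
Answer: 24589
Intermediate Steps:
(-4874 + N) + 13788 = (-4874 + 15675) + 13788 = 10801 + 13788 = 24589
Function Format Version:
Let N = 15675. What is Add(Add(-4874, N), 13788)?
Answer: 24589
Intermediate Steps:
Add(Add(-4874, N), 13788) = Add(Add(-4874, 15675), 13788) = Add(10801, 13788) = 24589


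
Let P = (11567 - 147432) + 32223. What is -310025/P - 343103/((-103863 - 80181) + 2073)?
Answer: 91975440401/18859838382 ≈ 4.8768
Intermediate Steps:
P = -103642 (P = -135865 + 32223 = -103642)
-310025/P - 343103/((-103863 - 80181) + 2073) = -310025/(-103642) - 343103/((-103863 - 80181) + 2073) = -310025*(-1/103642) - 343103/(-184044 + 2073) = 310025/103642 - 343103/(-181971) = 310025/103642 - 343103*(-1/181971) = 310025/103642 + 343103/181971 = 91975440401/18859838382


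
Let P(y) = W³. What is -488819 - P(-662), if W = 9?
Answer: -489548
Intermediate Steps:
P(y) = 729 (P(y) = 9³ = 729)
-488819 - P(-662) = -488819 - 1*729 = -488819 - 729 = -489548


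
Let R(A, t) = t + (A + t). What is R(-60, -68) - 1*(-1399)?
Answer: 1203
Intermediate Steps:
R(A, t) = A + 2*t
R(-60, -68) - 1*(-1399) = (-60 + 2*(-68)) - 1*(-1399) = (-60 - 136) + 1399 = -196 + 1399 = 1203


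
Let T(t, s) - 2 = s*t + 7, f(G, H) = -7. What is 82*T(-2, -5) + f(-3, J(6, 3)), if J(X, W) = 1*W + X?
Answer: 1551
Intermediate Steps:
J(X, W) = W + X
T(t, s) = 9 + s*t (T(t, s) = 2 + (s*t + 7) = 2 + (7 + s*t) = 9 + s*t)
82*T(-2, -5) + f(-3, J(6, 3)) = 82*(9 - 5*(-2)) - 7 = 82*(9 + 10) - 7 = 82*19 - 7 = 1558 - 7 = 1551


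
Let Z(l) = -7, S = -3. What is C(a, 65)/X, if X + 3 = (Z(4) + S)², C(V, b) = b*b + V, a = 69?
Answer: 4294/97 ≈ 44.268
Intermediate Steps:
C(V, b) = V + b² (C(V, b) = b² + V = V + b²)
X = 97 (X = -3 + (-7 - 3)² = -3 + (-10)² = -3 + 100 = 97)
C(a, 65)/X = (69 + 65²)/97 = (69 + 4225)*(1/97) = 4294*(1/97) = 4294/97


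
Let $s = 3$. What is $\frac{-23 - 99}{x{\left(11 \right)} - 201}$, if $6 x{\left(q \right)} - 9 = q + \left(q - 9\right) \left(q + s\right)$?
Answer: $\frac{122}{193} \approx 0.63212$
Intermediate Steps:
$x{\left(q \right)} = \frac{3}{2} + \frac{q}{6} + \frac{\left(-9 + q\right) \left(3 + q\right)}{6}$ ($x{\left(q \right)} = \frac{3}{2} + \frac{q + \left(q - 9\right) \left(q + 3\right)}{6} = \frac{3}{2} + \frac{q + \left(-9 + q\right) \left(3 + q\right)}{6} = \frac{3}{2} + \left(\frac{q}{6} + \frac{\left(-9 + q\right) \left(3 + q\right)}{6}\right) = \frac{3}{2} + \frac{q}{6} + \frac{\left(-9 + q\right) \left(3 + q\right)}{6}$)
$\frac{-23 - 99}{x{\left(11 \right)} - 201} = \frac{-23 - 99}{\left(-3 - \frac{55}{6} + \frac{11^{2}}{6}\right) - 201} = - \frac{122}{\left(-3 - \frac{55}{6} + \frac{1}{6} \cdot 121\right) - 201} = - \frac{122}{\left(-3 - \frac{55}{6} + \frac{121}{6}\right) - 201} = - \frac{122}{8 - 201} = - \frac{122}{-193} = \left(-122\right) \left(- \frac{1}{193}\right) = \frac{122}{193}$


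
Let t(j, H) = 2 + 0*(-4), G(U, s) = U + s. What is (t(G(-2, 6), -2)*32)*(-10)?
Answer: -640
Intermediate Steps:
t(j, H) = 2 (t(j, H) = 2 + 0 = 2)
(t(G(-2, 6), -2)*32)*(-10) = (2*32)*(-10) = 64*(-10) = -640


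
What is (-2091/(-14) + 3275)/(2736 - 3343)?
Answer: -47941/8498 ≈ -5.6414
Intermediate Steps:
(-2091/(-14) + 3275)/(2736 - 3343) = (-2091*(-1/14) + 3275)/(-607) = (2091/14 + 3275)*(-1/607) = (47941/14)*(-1/607) = -47941/8498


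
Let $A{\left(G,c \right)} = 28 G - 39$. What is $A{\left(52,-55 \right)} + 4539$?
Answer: $5956$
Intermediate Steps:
$A{\left(G,c \right)} = -39 + 28 G$
$A{\left(52,-55 \right)} + 4539 = \left(-39 + 28 \cdot 52\right) + 4539 = \left(-39 + 1456\right) + 4539 = 1417 + 4539 = 5956$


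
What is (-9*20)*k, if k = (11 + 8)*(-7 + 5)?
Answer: 6840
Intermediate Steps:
k = -38 (k = 19*(-2) = -38)
(-9*20)*k = -9*20*(-38) = -180*(-38) = 6840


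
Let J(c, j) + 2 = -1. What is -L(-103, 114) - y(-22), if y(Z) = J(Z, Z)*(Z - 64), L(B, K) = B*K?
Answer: 11484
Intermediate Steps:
J(c, j) = -3 (J(c, j) = -2 - 1 = -3)
y(Z) = 192 - 3*Z (y(Z) = -3*(Z - 64) = -3*(-64 + Z) = 192 - 3*Z)
-L(-103, 114) - y(-22) = -(-103)*114 - (192 - 3*(-22)) = -1*(-11742) - (192 + 66) = 11742 - 1*258 = 11742 - 258 = 11484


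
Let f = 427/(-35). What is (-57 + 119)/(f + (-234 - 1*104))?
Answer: -310/1751 ≈ -0.17704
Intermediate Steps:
f = -61/5 (f = 427*(-1/35) = -61/5 ≈ -12.200)
(-57 + 119)/(f + (-234 - 1*104)) = (-57 + 119)/(-61/5 + (-234 - 1*104)) = 62/(-61/5 + (-234 - 104)) = 62/(-61/5 - 338) = 62/(-1751/5) = 62*(-5/1751) = -310/1751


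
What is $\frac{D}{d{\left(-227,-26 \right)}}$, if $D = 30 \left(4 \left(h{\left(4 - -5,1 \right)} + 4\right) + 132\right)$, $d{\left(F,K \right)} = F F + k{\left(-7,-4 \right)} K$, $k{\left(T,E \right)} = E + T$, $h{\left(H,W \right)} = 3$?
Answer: $\frac{960}{10363} \approx 0.092637$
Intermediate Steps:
$d{\left(F,K \right)} = F^{2} - 11 K$ ($d{\left(F,K \right)} = F F + \left(-4 - 7\right) K = F^{2} - 11 K$)
$D = 4800$ ($D = 30 \left(4 \left(3 + 4\right) + 132\right) = 30 \left(4 \cdot 7 + 132\right) = 30 \left(28 + 132\right) = 30 \cdot 160 = 4800$)
$\frac{D}{d{\left(-227,-26 \right)}} = \frac{4800}{\left(-227\right)^{2} - -286} = \frac{4800}{51529 + 286} = \frac{4800}{51815} = 4800 \cdot \frac{1}{51815} = \frac{960}{10363}$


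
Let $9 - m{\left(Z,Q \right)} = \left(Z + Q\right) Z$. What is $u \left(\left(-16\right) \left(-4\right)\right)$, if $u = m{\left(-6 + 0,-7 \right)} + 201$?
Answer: $8448$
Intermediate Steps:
$m{\left(Z,Q \right)} = 9 - Z \left(Q + Z\right)$ ($m{\left(Z,Q \right)} = 9 - \left(Z + Q\right) Z = 9 - \left(Q + Z\right) Z = 9 - Z \left(Q + Z\right)$)
$u = 132$ ($u = \left(9 - \left(-6 + 0\right)^{2} - - 7 \left(-6 + 0\right)\right) + 201 = \left(9 - \left(-6\right)^{2} - \left(-7\right) \left(-6\right)\right) + 201 = \left(9 - 36 - 42\right) + 201 = -69 + 201 = 132$)
$u \left(\left(-16\right) \left(-4\right)\right) = 132 \left(\left(-16\right) \left(-4\right)\right) = 132 \cdot 64 = 8448$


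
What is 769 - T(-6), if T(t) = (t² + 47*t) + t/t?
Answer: 1014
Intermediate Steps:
T(t) = 1 + t² + 47*t (T(t) = (t² + 47*t) + 1 = 1 + t² + 47*t)
769 - T(-6) = 769 - (1 + (-6)² + 47*(-6)) = 769 - (1 + 36 - 282) = 769 - 1*(-245) = 769 + 245 = 1014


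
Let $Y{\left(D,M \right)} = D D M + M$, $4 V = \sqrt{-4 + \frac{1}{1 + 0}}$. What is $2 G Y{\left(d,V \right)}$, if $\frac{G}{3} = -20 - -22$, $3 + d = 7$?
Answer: $51 i \sqrt{3} \approx 88.335 i$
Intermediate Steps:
$d = 4$ ($d = -3 + 7 = 4$)
$G = 6$ ($G = 3 \left(-20 - -22\right) = 3 \left(-20 + 22\right) = 3 \cdot 2 = 6$)
$V = \frac{i \sqrt{3}}{4}$ ($V = \frac{\sqrt{-4 + \frac{1}{1 + 0}}}{4} = \frac{\sqrt{-4 + 1^{-1}}}{4} = \frac{\sqrt{-4 + 1}}{4} = \frac{\sqrt{-3}}{4} = \frac{i \sqrt{3}}{4} \approx 0.43301 i$)
$Y{\left(D,M \right)} = M + M D^{2}$ ($Y{\left(D,M \right)} = D^{2} M + M = M D^{2} + M = M + M D^{2}$)
$2 G Y{\left(d,V \right)} = 2 \cdot 6 \frac{i \sqrt{3}}{4} \left(1 + 4^{2}\right) = 12 \frac{i \sqrt{3}}{4} \left(1 + 16\right) = 12 \frac{i \sqrt{3}}{4} \cdot 17 = 12 \frac{17 i \sqrt{3}}{4} = 51 i \sqrt{3}$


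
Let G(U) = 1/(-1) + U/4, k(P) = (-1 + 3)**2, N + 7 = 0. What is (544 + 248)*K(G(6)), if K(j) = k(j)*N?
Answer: -22176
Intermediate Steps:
N = -7 (N = -7 + 0 = -7)
k(P) = 4 (k(P) = 2**2 = 4)
G(U) = -1 + U/4 (G(U) = 1*(-1) + U*(1/4) = -1 + U/4)
K(j) = -28 (K(j) = 4*(-7) = -28)
(544 + 248)*K(G(6)) = (544 + 248)*(-28) = 792*(-28) = -22176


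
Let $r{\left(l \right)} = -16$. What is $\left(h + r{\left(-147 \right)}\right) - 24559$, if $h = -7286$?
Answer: $-31861$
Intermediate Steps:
$\left(h + r{\left(-147 \right)}\right) - 24559 = \left(-7286 - 16\right) - 24559 = -7302 - 24559 = -31861$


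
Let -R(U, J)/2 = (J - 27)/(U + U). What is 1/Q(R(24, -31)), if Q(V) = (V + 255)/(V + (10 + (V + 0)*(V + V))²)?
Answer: 2449249/1334448 ≈ 1.8354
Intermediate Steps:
R(U, J) = -(-27 + J)/U (R(U, J) = -2*(J - 27)/(U + U) = -2*(-27 + J)/(2*U) = -2*(-27 + J)*1/(2*U) = -(-27 + J)/U)
Q(V) = (255 + V)/(V + (10 + 2*V²)²) (Q(V) = (255 + V)/(V + (10 + V*(2*V))²) = (255 + V)/(V + (10 + 2*V²)²))
1/Q(R(24, -31)) = 1/((255 + (27 - 1*(-31))/24)/((27 - 1*(-31))/24 + 4*(5 + ((27 - 1*(-31))/24)²)²)) = 1/((255 + (27 + 31)/24)/((27 + 31)/24 + 4*(5 + ((27 + 31)/24)²)²)) = 1/((255 + (1/24)*58)/((1/24)*58 + 4*(5 + ((1/24)*58)²)²)) = 1/((255 + 29/12)/(29/12 + 4*(5 + (29/12)²)²)) = 1/((3089/12)/(29/12 + 4*(5 + 841/144)²)) = 1/((3089/12)/(29/12 + 4*(1561/144)²)) = 1/((3089/12)/(29/12 + 4*(2436721/20736))) = 1/((3089/12)/(29/12 + 2436721/5184)) = 1/((3089/12)/(2449249/5184)) = 1/((5184/2449249)*(3089/12)) = 1/(1334448/2449249) = 2449249/1334448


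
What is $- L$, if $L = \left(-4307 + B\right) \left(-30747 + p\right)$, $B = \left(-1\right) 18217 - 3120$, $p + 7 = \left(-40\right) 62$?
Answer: $-852252696$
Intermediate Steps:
$p = -2487$ ($p = -7 - 2480 = -2487$)
$B = -21337$ ($B = -18217 - 3120 = -21337$)
$L = 852252696$ ($L = \left(-4307 - 21337\right) \left(-30747 - 2487\right) = \left(-25644\right) \left(-33234\right) = 852252696$)
$- L = \left(-1\right) 852252696 = -852252696$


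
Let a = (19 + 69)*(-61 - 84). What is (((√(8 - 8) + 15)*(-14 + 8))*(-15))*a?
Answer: -17226000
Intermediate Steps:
a = -12760 (a = 88*(-145) = -12760)
(((√(8 - 8) + 15)*(-14 + 8))*(-15))*a = (((√(8 - 8) + 15)*(-14 + 8))*(-15))*(-12760) = (((√0 + 15)*(-6))*(-15))*(-12760) = (((0 + 15)*(-6))*(-15))*(-12760) = ((15*(-6))*(-15))*(-12760) = -90*(-15)*(-12760) = 1350*(-12760) = -17226000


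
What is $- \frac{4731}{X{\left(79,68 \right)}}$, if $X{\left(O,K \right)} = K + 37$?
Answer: $- \frac{1577}{35} \approx -45.057$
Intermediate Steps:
$X{\left(O,K \right)} = 37 + K$
$- \frac{4731}{X{\left(79,68 \right)}} = - \frac{4731}{37 + 68} = - \frac{4731}{105} = \left(-4731\right) \frac{1}{105} = - \frac{1577}{35}$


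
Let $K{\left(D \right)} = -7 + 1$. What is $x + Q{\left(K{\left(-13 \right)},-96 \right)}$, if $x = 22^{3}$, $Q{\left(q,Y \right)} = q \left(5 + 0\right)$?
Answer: $10618$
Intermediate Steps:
$K{\left(D \right)} = -6$
$Q{\left(q,Y \right)} = 5 q$ ($Q{\left(q,Y \right)} = q 5 = 5 q$)
$x = 10648$
$x + Q{\left(K{\left(-13 \right)},-96 \right)} = 10648 + 5 \left(-6\right) = 10648 - 30 = 10618$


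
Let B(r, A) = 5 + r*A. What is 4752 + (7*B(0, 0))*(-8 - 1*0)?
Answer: 4472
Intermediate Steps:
B(r, A) = 5 + A*r
4752 + (7*B(0, 0))*(-8 - 1*0) = 4752 + (7*(5 + 0*0))*(-8 - 1*0) = 4752 + (7*(5 + 0))*(-8 + 0) = 4752 + (7*5)*(-8) = 4752 + 35*(-8) = 4752 - 280 = 4472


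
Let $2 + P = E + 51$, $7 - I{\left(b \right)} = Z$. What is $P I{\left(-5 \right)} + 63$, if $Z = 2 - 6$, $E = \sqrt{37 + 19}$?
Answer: $602 + 22 \sqrt{14} \approx 684.32$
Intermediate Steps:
$E = 2 \sqrt{14}$ ($E = \sqrt{56} = 2 \sqrt{14} \approx 7.4833$)
$Z = -4$
$I{\left(b \right)} = 11$ ($I{\left(b \right)} = 7 - -4 = 7 + 4 = 11$)
$P = 49 + 2 \sqrt{14}$ ($P = -2 + \left(2 \sqrt{14} + 51\right) = -2 + \left(51 + 2 \sqrt{14}\right) = 49 + 2 \sqrt{14} \approx 56.483$)
$P I{\left(-5 \right)} + 63 = \left(49 + 2 \sqrt{14}\right) 11 + 63 = \left(539 + 22 \sqrt{14}\right) + 63 = 602 + 22 \sqrt{14}$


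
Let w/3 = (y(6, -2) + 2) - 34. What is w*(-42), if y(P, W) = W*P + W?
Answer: 5796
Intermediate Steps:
y(P, W) = W + P*W (y(P, W) = P*W + W = W + P*W)
w = -138 (w = 3*((-2*(1 + 6) + 2) - 34) = 3*((-2*7 + 2) - 34) = 3*((-14 + 2) - 34) = 3*(-12 - 34) = 3*(-46) = -138)
w*(-42) = -138*(-42) = 5796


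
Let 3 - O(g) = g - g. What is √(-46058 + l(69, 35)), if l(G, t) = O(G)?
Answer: I*√46055 ≈ 214.6*I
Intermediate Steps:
O(g) = 3 (O(g) = 3 - (g - g) = 3 - 1*0 = 3 + 0 = 3)
l(G, t) = 3
√(-46058 + l(69, 35)) = √(-46058 + 3) = √(-46055) = I*√46055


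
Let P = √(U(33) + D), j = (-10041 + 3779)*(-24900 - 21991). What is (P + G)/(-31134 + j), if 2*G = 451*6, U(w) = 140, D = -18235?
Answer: 1353/293600308 + I*√18095/293600308 ≈ 4.6083e-6 + 4.5817e-7*I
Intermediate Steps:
G = 1353 (G = (451*6)/2 = (½)*2706 = 1353)
j = 293631442 (j = -6262*(-46891) = 293631442)
P = I*√18095 (P = √(140 - 18235) = √(-18095) = I*√18095 ≈ 134.52*I)
(P + G)/(-31134 + j) = (I*√18095 + 1353)/(-31134 + 293631442) = (1353 + I*√18095)/293600308 = (1353 + I*√18095)*(1/293600308) = 1353/293600308 + I*√18095/293600308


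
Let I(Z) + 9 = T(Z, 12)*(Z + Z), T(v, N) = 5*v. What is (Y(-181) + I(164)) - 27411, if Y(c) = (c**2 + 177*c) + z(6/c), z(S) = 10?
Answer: 242274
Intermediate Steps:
Y(c) = 10 + c**2 + 177*c (Y(c) = (c**2 + 177*c) + 10 = 10 + c**2 + 177*c)
I(Z) = -9 + 10*Z**2 (I(Z) = -9 + (5*Z)*(Z + Z) = -9 + (5*Z)*(2*Z) = -9 + 10*Z**2)
(Y(-181) + I(164)) - 27411 = ((10 + (-181)**2 + 177*(-181)) + (-9 + 10*164**2)) - 27411 = ((10 + 32761 - 32037) + (-9 + 10*26896)) - 27411 = (734 + (-9 + 268960)) - 27411 = (734 + 268951) - 27411 = 269685 - 27411 = 242274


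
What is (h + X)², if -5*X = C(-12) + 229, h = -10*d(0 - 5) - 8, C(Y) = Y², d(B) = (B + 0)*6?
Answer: 1181569/25 ≈ 47263.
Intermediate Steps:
d(B) = 6*B (d(B) = B*6 = 6*B)
h = 292 (h = -60*(0 - 5) - 8 = -60*(-5) - 8 = -10*(-30) - 8 = 300 - 8 = 292)
X = -373/5 (X = -((-12)² + 229)/5 = -(144 + 229)/5 = -⅕*373 = -373/5 ≈ -74.600)
(h + X)² = (292 - 373/5)² = (1087/5)² = 1181569/25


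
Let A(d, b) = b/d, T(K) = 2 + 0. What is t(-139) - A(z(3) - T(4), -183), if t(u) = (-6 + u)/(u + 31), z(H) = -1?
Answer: -6443/108 ≈ -59.657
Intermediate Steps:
T(K) = 2
t(u) = (-6 + u)/(31 + u)
t(-139) - A(z(3) - T(4), -183) = (-6 - 139)/(31 - 139) - (-183)/(-1 - 1*2) = -145/(-108) - (-183)/(-1 - 2) = -1/108*(-145) - (-183)/(-3) = 145/108 - (-183)*(-1)/3 = 145/108 - 1*61 = 145/108 - 61 = -6443/108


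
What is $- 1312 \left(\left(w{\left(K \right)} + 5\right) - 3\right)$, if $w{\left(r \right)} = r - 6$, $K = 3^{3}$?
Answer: $-30176$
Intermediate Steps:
$K = 27$
$w{\left(r \right)} = -6 + r$ ($w{\left(r \right)} = r - 6 = -6 + r$)
$- 1312 \left(\left(w{\left(K \right)} + 5\right) - 3\right) = - 1312 \left(\left(\left(-6 + 27\right) + 5\right) - 3\right) = - 1312 \left(\left(21 + 5\right) - 3\right) = - 1312 \left(26 - 3\right) = \left(-1312\right) 23 = -30176$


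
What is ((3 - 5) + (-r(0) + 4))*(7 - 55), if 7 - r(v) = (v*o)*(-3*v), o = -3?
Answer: 240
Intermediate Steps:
r(v) = 7 - 9*v² (r(v) = 7 - v*(-3)*(-3*v) = 7 - (-3*v)*(-3*v) = 7 - 9*v²)
((3 - 5) + (-r(0) + 4))*(7 - 55) = ((3 - 5) + (-(7 - 9*0²) + 4))*(7 - 55) = (-2 + (-(7 - 9*0) + 4))*(-48) = (-2 + (-(7 + 0) + 4))*(-48) = (-2 + (-1*7 + 4))*(-48) = (-2 + (-7 + 4))*(-48) = (-2 - 3)*(-48) = -5*(-48) = 240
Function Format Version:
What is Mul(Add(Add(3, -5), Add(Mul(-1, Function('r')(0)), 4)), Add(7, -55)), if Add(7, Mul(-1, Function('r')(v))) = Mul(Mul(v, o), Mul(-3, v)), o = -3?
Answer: 240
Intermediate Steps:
Function('r')(v) = Add(7, Mul(-9, Pow(v, 2))) (Function('r')(v) = Add(7, Mul(-1, Mul(Mul(v, -3), Mul(-3, v)))) = Add(7, Mul(-1, Mul(Mul(-3, v), Mul(-3, v)))) = Add(7, Mul(-1, Mul(9, Pow(v, 2)))) = Add(7, Mul(-9, Pow(v, 2))))
Mul(Add(Add(3, -5), Add(Mul(-1, Function('r')(0)), 4)), Add(7, -55)) = Mul(Add(Add(3, -5), Add(Mul(-1, Add(7, Mul(-9, Pow(0, 2)))), 4)), Add(7, -55)) = Mul(Add(-2, Add(Mul(-1, Add(7, Mul(-9, 0))), 4)), -48) = Mul(Add(-2, Add(Mul(-1, Add(7, 0)), 4)), -48) = Mul(Add(-2, Add(Mul(-1, 7), 4)), -48) = Mul(Add(-2, Add(-7, 4)), -48) = Mul(Add(-2, -3), -48) = Mul(-5, -48) = 240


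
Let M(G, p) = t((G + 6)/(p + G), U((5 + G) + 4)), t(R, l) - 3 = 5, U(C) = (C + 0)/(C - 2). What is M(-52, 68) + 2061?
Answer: 2069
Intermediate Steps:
U(C) = C/(-2 + C)
t(R, l) = 8 (t(R, l) = 3 + 5 = 8)
M(G, p) = 8
M(-52, 68) + 2061 = 8 + 2061 = 2069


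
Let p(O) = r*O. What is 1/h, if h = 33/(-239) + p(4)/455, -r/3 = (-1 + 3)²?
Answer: -108745/26487 ≈ -4.1056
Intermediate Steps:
r = -12 (r = -3*(-1 + 3)² = -3*2² = -3*4 = -12)
p(O) = -12*O
h = -26487/108745 (h = 33/(-239) - 12*4/455 = 33*(-1/239) - 48*1/455 = -33/239 - 48/455 = -26487/108745 ≈ -0.24357)
1/h = 1/(-26487/108745) = -108745/26487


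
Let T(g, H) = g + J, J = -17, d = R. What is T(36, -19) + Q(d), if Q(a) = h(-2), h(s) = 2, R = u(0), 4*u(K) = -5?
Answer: 21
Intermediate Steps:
u(K) = -5/4 (u(K) = (¼)*(-5) = -5/4)
R = -5/4 ≈ -1.2500
d = -5/4 ≈ -1.2500
Q(a) = 2
T(g, H) = -17 + g (T(g, H) = g - 17 = -17 + g)
T(36, -19) + Q(d) = (-17 + 36) + 2 = 19 + 2 = 21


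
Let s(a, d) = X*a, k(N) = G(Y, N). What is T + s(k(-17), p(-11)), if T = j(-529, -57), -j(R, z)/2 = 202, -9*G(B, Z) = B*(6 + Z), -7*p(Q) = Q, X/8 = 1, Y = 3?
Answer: -1124/3 ≈ -374.67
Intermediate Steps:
X = 8 (X = 8*1 = 8)
p(Q) = -Q/7
G(B, Z) = -B*(6 + Z)/9
k(N) = -2 - N/3 (k(N) = -1/9*3*(6 + N) = -2 - N/3)
s(a, d) = 8*a
j(R, z) = -404 (j(R, z) = -2*202 = -404)
T = -404
T + s(k(-17), p(-11)) = -404 + 8*(-2 - 1/3*(-17)) = -404 + 8*(-2 + 17/3) = -404 + 8*(11/3) = -404 + 88/3 = -1124/3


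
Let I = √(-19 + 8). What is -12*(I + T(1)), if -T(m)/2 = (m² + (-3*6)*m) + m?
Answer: -384 - 12*I*√11 ≈ -384.0 - 39.799*I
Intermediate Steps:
T(m) = -2*m² + 34*m (T(m) = -2*((m² + (-3*6)*m) + m) = -2*((m² - 18*m) + m) = -2*(m² - 17*m) = -2*m² + 34*m)
I = I*√11 (I = √(-11) = I*√11 ≈ 3.3166*I)
-12*(I + T(1)) = -12*(I*√11 + 2*1*(17 - 1*1)) = -12*(I*√11 + 2*1*(17 - 1)) = -12*(I*√11 + 2*1*16) = -12*(I*√11 + 32) = -12*(32 + I*√11) = -384 - 12*I*√11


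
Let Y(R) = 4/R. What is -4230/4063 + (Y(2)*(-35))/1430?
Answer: -633331/581009 ≈ -1.0901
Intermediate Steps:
-4230/4063 + (Y(2)*(-35))/1430 = -4230/4063 + ((4/2)*(-35))/1430 = -4230*1/4063 + ((4*(½))*(-35))*(1/1430) = -4230/4063 + (2*(-35))*(1/1430) = -4230/4063 - 70*1/1430 = -4230/4063 - 7/143 = -633331/581009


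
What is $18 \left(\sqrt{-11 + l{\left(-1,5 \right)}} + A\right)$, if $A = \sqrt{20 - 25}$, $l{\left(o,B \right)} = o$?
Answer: $18 i \left(\sqrt{5} + 2 \sqrt{3}\right) \approx 102.6 i$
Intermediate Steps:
$A = i \sqrt{5}$ ($A = \sqrt{-5} = i \sqrt{5} \approx 2.2361 i$)
$18 \left(\sqrt{-11 + l{\left(-1,5 \right)}} + A\right) = 18 \left(\sqrt{-11 - 1} + i \sqrt{5}\right) = 18 \left(\sqrt{-12} + i \sqrt{5}\right) = 18 \left(2 i \sqrt{3} + i \sqrt{5}\right) = 18 \left(i \sqrt{5} + 2 i \sqrt{3}\right) = 18 i \sqrt{5} + 36 i \sqrt{3}$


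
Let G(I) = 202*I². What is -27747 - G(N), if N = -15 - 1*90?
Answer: -2254797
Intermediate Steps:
N = -105 (N = -15 - 90 = -105)
-27747 - G(N) = -27747 - 202*(-105)² = -27747 - 202*11025 = -27747 - 1*2227050 = -27747 - 2227050 = -2254797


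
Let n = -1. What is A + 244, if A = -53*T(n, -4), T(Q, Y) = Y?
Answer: 456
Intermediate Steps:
A = 212 (A = -53*(-4) = 212)
A + 244 = 212 + 244 = 456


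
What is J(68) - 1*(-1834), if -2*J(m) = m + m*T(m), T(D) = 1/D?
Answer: 3599/2 ≈ 1799.5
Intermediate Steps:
J(m) = -½ - m/2 (J(m) = -(m + m/m)/2 = -(m + 1)/2 = -(1 + m)/2 = -½ - m/2)
J(68) - 1*(-1834) = (-½ - ½*68) - 1*(-1834) = (-½ - 34) + 1834 = -69/2 + 1834 = 3599/2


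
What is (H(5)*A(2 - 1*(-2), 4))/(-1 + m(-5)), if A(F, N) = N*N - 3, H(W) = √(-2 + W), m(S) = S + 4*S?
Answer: -√3/2 ≈ -0.86602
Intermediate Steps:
m(S) = 5*S
A(F, N) = -3 + N² (A(F, N) = N² - 3 = -3 + N²)
(H(5)*A(2 - 1*(-2), 4))/(-1 + m(-5)) = (√(-2 + 5)*(-3 + 4²))/(-1 + 5*(-5)) = (√3*(-3 + 16))/(-1 - 25) = (√3*13)/(-26) = (13*√3)*(-1/26) = -√3/2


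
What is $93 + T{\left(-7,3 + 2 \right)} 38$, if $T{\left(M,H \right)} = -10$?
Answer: $-287$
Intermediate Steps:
$93 + T{\left(-7,3 + 2 \right)} 38 = 93 - 380 = -287$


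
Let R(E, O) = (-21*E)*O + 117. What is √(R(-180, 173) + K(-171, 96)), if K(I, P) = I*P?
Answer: 3*√70849 ≈ 798.52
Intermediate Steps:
R(E, O) = 117 - 21*E*O (R(E, O) = -21*E*O + 117 = 117 - 21*E*O)
√(R(-180, 173) + K(-171, 96)) = √((117 - 21*(-180)*173) - 171*96) = √((117 + 653940) - 16416) = √(654057 - 16416) = √637641 = 3*√70849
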